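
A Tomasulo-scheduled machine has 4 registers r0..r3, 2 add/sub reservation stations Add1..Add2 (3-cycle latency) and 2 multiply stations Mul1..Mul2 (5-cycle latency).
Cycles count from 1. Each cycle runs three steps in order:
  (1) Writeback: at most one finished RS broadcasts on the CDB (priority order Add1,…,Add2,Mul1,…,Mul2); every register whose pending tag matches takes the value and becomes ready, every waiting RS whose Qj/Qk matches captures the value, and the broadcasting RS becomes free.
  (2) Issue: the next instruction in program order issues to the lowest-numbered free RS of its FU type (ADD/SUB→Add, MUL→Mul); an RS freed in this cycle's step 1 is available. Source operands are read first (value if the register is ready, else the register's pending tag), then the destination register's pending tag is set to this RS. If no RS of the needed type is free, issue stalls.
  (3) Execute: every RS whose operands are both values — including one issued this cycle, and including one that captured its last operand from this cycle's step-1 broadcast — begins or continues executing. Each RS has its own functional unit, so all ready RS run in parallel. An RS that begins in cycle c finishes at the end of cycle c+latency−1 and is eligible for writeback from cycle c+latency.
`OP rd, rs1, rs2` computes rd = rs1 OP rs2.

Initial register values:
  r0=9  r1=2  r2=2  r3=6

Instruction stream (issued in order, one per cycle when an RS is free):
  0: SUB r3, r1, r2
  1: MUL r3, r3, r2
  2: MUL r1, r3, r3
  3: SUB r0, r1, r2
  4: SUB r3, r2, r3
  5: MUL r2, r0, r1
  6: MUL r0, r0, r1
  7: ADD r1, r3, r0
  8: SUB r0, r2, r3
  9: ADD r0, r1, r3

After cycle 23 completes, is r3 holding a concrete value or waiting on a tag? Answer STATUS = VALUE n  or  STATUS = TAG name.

STATUS = VALUE 2

  c1: issue SUB r3<-Add1  regs: r0:9,r1:2,r2:2,r3:Add1
  c2: issue MUL r3<-Mul1  regs: r0:9,r1:2,r2:2,r3:Mul1
  c3: issue MUL r1<-Mul2  regs: r0:9,r1:Mul2,r2:2,r3:Mul1
  c4: CDB Add1=0; issue SUB r0<-Add1  regs: r0:Add1,r1:Mul2,r2:2,r3:Mul1
  c5: issue SUB r3<-Add2  regs: r0:Add1,r1:Mul2,r2:2,r3:Add2
  c6: stall  regs: r0:Add1,r1:Mul2,r2:2,r3:Add2
  c7: stall  regs: r0:Add1,r1:Mul2,r2:2,r3:Add2
  c8: stall  regs: r0:Add1,r1:Mul2,r2:2,r3:Add2
  c9: CDB Mul1=0; issue MUL r2<-Mul1  regs: r0:Add1,r1:Mul2,r2:Mul1,r3:Add2
  c10: stall  regs: r0:Add1,r1:Mul2,r2:Mul1,r3:Add2
  c11: stall  regs: r0:Add1,r1:Mul2,r2:Mul1,r3:Add2
  c12: CDB Add2=2; stall  regs: r0:Add1,r1:Mul2,r2:Mul1,r3:2
  c13: stall  regs: r0:Add1,r1:Mul2,r2:Mul1,r3:2
  c14: CDB Mul2=0; issue MUL r0<-Mul2  regs: r0:Mul2,r1:0,r2:Mul1,r3:2
  c15: issue ADD r1<-Add2  regs: r0:Mul2,r1:Add2,r2:Mul1,r3:2
  c16: stall  regs: r0:Mul2,r1:Add2,r2:Mul1,r3:2
  c17: CDB Add1=-2; issue SUB r0<-Add1  regs: r0:Add1,r1:Add2,r2:Mul1,r3:2
  c18: stall  regs: r0:Add1,r1:Add2,r2:Mul1,r3:2
  c19: stall  regs: r0:Add1,r1:Add2,r2:Mul1,r3:2
  c20: stall  regs: r0:Add1,r1:Add2,r2:Mul1,r3:2
  c21: stall  regs: r0:Add1,r1:Add2,r2:Mul1,r3:2
  c22: CDB Mul1=0; stall  regs: r0:Add1,r1:Add2,r2:0,r3:2
  c23: CDB Mul2=0; stall  regs: r0:Add1,r1:Add2,r2:0,r3:2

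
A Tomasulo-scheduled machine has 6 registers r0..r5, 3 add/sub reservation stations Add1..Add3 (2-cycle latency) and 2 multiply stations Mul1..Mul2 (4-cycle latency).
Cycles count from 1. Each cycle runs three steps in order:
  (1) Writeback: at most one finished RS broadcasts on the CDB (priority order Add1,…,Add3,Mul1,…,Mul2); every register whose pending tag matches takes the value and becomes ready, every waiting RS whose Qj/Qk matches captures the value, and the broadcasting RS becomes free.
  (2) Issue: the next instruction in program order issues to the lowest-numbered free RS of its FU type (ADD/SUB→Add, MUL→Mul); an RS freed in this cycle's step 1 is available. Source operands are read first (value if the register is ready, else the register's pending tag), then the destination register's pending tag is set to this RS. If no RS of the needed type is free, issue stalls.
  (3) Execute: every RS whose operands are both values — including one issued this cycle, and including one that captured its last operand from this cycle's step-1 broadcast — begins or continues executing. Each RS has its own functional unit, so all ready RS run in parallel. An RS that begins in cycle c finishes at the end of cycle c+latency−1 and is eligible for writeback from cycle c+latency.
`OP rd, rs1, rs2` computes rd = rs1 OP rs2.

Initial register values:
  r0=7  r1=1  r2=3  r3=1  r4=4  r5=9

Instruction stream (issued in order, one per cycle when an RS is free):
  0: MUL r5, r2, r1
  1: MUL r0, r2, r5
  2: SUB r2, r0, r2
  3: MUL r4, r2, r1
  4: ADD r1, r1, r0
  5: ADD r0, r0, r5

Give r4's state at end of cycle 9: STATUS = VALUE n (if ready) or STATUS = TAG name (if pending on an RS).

c1: issue MUL r5<-Mul1 | r0:7,r1:1,r2:3,r3:1,r4:4,r5:Mul1
c2: issue MUL r0<-Mul2 | r0:Mul2,r1:1,r2:3,r3:1,r4:4,r5:Mul1
c3: issue SUB r2<-Add1 | r0:Mul2,r1:1,r2:Add1,r3:1,r4:4,r5:Mul1
c4: stall | r0:Mul2,r1:1,r2:Add1,r3:1,r4:4,r5:Mul1
c5: CDB Mul1=3; issue MUL r4<-Mul1 | r0:Mul2,r1:1,r2:Add1,r3:1,r4:Mul1,r5:3
c6: issue ADD r1<-Add2 | r0:Mul2,r1:Add2,r2:Add1,r3:1,r4:Mul1,r5:3
c7: issue ADD r0<-Add3 | r0:Add3,r1:Add2,r2:Add1,r3:1,r4:Mul1,r5:3
c8: - | r0:Add3,r1:Add2,r2:Add1,r3:1,r4:Mul1,r5:3
c9: CDB Mul2=9 | r0:Add3,r1:Add2,r2:Add1,r3:1,r4:Mul1,r5:3

STATUS = TAG Mul1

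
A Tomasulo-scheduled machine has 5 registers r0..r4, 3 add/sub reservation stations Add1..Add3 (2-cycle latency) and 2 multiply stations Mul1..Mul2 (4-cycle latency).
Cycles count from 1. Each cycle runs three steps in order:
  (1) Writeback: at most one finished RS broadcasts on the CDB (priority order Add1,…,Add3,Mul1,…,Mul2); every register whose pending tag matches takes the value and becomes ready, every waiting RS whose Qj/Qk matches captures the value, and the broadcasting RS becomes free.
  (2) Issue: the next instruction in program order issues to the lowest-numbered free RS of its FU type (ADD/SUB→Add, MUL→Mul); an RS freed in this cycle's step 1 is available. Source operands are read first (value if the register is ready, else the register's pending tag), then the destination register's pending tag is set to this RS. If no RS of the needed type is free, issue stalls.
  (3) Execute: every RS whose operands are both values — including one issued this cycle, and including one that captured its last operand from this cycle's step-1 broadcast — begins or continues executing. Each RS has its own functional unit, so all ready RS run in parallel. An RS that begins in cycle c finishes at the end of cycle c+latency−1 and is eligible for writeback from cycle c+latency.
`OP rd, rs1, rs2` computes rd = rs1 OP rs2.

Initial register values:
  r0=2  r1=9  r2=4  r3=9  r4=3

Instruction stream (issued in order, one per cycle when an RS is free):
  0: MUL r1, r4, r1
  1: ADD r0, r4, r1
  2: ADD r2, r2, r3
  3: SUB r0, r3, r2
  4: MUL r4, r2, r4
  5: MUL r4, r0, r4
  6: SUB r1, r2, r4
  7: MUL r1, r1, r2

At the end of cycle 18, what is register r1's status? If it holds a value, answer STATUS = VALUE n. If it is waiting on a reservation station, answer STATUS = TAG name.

STATUS = TAG Mul2

c1: issue MUL r1<-Mul1 | r0:2,r1:Mul1,r2:4,r3:9,r4:3
c2: issue ADD r0<-Add1 | r0:Add1,r1:Mul1,r2:4,r3:9,r4:3
c3: issue ADD r2<-Add2 | r0:Add1,r1:Mul1,r2:Add2,r3:9,r4:3
c4: issue SUB r0<-Add3 | r0:Add3,r1:Mul1,r2:Add2,r3:9,r4:3
c5: CDB Add2=13; issue MUL r4<-Mul2 | r0:Add3,r1:Mul1,r2:13,r3:9,r4:Mul2
c6: CDB Mul1=27; issue MUL r4<-Mul1 | r0:Add3,r1:27,r2:13,r3:9,r4:Mul1
c7: CDB Add3=-4; issue SUB r1<-Add2 | r0:-4,r1:Add2,r2:13,r3:9,r4:Mul1
c8: CDB Add1=30; stall | r0:-4,r1:Add2,r2:13,r3:9,r4:Mul1
c9: CDB Mul2=39; issue MUL r1<-Mul2 | r0:-4,r1:Mul2,r2:13,r3:9,r4:Mul1
c10: - | r0:-4,r1:Mul2,r2:13,r3:9,r4:Mul1
c11: - | r0:-4,r1:Mul2,r2:13,r3:9,r4:Mul1
c12: - | r0:-4,r1:Mul2,r2:13,r3:9,r4:Mul1
c13: CDB Mul1=-156 | r0:-4,r1:Mul2,r2:13,r3:9,r4:-156
c14: - | r0:-4,r1:Mul2,r2:13,r3:9,r4:-156
c15: CDB Add2=169 | r0:-4,r1:Mul2,r2:13,r3:9,r4:-156
c16: - | r0:-4,r1:Mul2,r2:13,r3:9,r4:-156
c17: - | r0:-4,r1:Mul2,r2:13,r3:9,r4:-156
c18: - | r0:-4,r1:Mul2,r2:13,r3:9,r4:-156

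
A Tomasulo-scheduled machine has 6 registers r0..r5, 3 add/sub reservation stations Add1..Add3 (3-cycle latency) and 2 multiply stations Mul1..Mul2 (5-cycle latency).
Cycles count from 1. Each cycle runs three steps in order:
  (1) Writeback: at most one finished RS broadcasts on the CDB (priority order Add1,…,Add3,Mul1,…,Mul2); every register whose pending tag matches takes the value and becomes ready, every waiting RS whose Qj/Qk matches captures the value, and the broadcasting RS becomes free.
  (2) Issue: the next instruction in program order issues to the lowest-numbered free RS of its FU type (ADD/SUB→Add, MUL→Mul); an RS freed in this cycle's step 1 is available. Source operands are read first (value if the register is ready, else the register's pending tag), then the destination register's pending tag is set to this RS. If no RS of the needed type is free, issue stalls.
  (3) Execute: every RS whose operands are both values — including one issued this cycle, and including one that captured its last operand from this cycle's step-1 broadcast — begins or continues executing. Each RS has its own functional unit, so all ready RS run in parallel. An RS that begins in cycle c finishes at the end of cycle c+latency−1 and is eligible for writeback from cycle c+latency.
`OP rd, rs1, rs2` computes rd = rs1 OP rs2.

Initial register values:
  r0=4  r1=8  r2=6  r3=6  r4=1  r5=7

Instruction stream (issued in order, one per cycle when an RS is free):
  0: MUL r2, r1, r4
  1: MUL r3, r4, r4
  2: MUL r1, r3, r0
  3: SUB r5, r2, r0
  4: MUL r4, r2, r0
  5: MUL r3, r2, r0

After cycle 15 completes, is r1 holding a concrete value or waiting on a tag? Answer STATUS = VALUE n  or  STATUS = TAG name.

STATUS = VALUE 4

  c1: issue MUL r2<-Mul1  regs: r0:4,r1:8,r2:Mul1,r3:6,r4:1,r5:7
  c2: issue MUL r3<-Mul2  regs: r0:4,r1:8,r2:Mul1,r3:Mul2,r4:1,r5:7
  c3: stall  regs: r0:4,r1:8,r2:Mul1,r3:Mul2,r4:1,r5:7
  c4: stall  regs: r0:4,r1:8,r2:Mul1,r3:Mul2,r4:1,r5:7
  c5: stall  regs: r0:4,r1:8,r2:Mul1,r3:Mul2,r4:1,r5:7
  c6: CDB Mul1=8; issue MUL r1<-Mul1  regs: r0:4,r1:Mul1,r2:8,r3:Mul2,r4:1,r5:7
  c7: CDB Mul2=1; issue SUB r5<-Add1  regs: r0:4,r1:Mul1,r2:8,r3:1,r4:1,r5:Add1
  c8: issue MUL r4<-Mul2  regs: r0:4,r1:Mul1,r2:8,r3:1,r4:Mul2,r5:Add1
  c9: stall  regs: r0:4,r1:Mul1,r2:8,r3:1,r4:Mul2,r5:Add1
  c10: CDB Add1=4; stall  regs: r0:4,r1:Mul1,r2:8,r3:1,r4:Mul2,r5:4
  c11: stall  regs: r0:4,r1:Mul1,r2:8,r3:1,r4:Mul2,r5:4
  c12: CDB Mul1=4; issue MUL r3<-Mul1  regs: r0:4,r1:4,r2:8,r3:Mul1,r4:Mul2,r5:4
  c13: CDB Mul2=32  regs: r0:4,r1:4,r2:8,r3:Mul1,r4:32,r5:4
  c14: -  regs: r0:4,r1:4,r2:8,r3:Mul1,r4:32,r5:4
  c15: -  regs: r0:4,r1:4,r2:8,r3:Mul1,r4:32,r5:4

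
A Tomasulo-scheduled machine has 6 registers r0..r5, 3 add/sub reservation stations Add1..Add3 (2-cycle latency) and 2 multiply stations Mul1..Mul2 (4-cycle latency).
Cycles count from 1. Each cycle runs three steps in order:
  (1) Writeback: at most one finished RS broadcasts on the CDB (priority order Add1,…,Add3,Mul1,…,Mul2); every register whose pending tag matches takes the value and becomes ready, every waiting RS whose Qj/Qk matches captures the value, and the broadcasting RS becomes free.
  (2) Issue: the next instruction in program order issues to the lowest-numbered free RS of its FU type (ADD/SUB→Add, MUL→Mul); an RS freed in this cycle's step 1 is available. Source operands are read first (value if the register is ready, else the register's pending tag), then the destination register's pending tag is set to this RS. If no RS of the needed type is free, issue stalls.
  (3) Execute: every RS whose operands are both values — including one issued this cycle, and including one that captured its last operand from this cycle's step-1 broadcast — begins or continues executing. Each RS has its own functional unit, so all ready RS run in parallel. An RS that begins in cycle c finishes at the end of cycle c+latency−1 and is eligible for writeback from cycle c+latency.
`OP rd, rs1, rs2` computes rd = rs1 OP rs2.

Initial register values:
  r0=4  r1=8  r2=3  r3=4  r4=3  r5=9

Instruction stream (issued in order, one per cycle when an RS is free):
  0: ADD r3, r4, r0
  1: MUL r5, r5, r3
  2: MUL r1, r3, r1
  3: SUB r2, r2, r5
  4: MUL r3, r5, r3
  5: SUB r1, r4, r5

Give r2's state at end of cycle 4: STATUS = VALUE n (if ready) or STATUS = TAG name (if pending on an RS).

  c1: issue ADD r3<-Add1  regs: r0:4,r1:8,r2:3,r3:Add1,r4:3,r5:9
  c2: issue MUL r5<-Mul1  regs: r0:4,r1:8,r2:3,r3:Add1,r4:3,r5:Mul1
  c3: CDB Add1=7; issue MUL r1<-Mul2  regs: r0:4,r1:Mul2,r2:3,r3:7,r4:3,r5:Mul1
  c4: issue SUB r2<-Add1  regs: r0:4,r1:Mul2,r2:Add1,r3:7,r4:3,r5:Mul1

STATUS = TAG Add1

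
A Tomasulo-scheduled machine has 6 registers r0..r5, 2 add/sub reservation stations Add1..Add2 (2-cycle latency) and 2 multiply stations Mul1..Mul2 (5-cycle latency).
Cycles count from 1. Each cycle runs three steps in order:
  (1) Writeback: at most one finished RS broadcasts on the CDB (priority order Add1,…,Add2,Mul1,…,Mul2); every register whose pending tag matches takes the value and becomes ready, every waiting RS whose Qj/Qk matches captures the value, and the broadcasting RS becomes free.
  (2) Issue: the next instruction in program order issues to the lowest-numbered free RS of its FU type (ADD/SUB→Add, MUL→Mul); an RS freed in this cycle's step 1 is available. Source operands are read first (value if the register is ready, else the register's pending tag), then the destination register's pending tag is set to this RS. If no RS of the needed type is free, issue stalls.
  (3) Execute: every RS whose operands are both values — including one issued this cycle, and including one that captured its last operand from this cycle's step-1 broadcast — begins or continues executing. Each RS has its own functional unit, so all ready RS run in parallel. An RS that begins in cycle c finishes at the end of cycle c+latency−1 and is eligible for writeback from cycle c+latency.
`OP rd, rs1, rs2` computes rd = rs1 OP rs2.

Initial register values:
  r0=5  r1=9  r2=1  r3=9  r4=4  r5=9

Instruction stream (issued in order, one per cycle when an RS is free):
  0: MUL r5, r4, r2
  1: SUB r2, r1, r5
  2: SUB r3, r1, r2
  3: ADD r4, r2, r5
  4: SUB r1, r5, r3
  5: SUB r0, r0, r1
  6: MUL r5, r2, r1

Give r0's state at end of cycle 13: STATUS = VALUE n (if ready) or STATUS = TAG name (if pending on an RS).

  c1: issue MUL r5<-Mul1  regs: r0:5,r1:9,r2:1,r3:9,r4:4,r5:Mul1
  c2: issue SUB r2<-Add1  regs: r0:5,r1:9,r2:Add1,r3:9,r4:4,r5:Mul1
  c3: issue SUB r3<-Add2  regs: r0:5,r1:9,r2:Add1,r3:Add2,r4:4,r5:Mul1
  c4: stall  regs: r0:5,r1:9,r2:Add1,r3:Add2,r4:4,r5:Mul1
  c5: stall  regs: r0:5,r1:9,r2:Add1,r3:Add2,r4:4,r5:Mul1
  c6: CDB Mul1=4; stall  regs: r0:5,r1:9,r2:Add1,r3:Add2,r4:4,r5:4
  c7: stall  regs: r0:5,r1:9,r2:Add1,r3:Add2,r4:4,r5:4
  c8: CDB Add1=5; issue ADD r4<-Add1  regs: r0:5,r1:9,r2:5,r3:Add2,r4:Add1,r5:4
  c9: stall  regs: r0:5,r1:9,r2:5,r3:Add2,r4:Add1,r5:4
  c10: CDB Add1=9; issue SUB r1<-Add1  regs: r0:5,r1:Add1,r2:5,r3:Add2,r4:9,r5:4
  c11: CDB Add2=4; issue SUB r0<-Add2  regs: r0:Add2,r1:Add1,r2:5,r3:4,r4:9,r5:4
  c12: issue MUL r5<-Mul1  regs: r0:Add2,r1:Add1,r2:5,r3:4,r4:9,r5:Mul1
  c13: CDB Add1=0  regs: r0:Add2,r1:0,r2:5,r3:4,r4:9,r5:Mul1

STATUS = TAG Add2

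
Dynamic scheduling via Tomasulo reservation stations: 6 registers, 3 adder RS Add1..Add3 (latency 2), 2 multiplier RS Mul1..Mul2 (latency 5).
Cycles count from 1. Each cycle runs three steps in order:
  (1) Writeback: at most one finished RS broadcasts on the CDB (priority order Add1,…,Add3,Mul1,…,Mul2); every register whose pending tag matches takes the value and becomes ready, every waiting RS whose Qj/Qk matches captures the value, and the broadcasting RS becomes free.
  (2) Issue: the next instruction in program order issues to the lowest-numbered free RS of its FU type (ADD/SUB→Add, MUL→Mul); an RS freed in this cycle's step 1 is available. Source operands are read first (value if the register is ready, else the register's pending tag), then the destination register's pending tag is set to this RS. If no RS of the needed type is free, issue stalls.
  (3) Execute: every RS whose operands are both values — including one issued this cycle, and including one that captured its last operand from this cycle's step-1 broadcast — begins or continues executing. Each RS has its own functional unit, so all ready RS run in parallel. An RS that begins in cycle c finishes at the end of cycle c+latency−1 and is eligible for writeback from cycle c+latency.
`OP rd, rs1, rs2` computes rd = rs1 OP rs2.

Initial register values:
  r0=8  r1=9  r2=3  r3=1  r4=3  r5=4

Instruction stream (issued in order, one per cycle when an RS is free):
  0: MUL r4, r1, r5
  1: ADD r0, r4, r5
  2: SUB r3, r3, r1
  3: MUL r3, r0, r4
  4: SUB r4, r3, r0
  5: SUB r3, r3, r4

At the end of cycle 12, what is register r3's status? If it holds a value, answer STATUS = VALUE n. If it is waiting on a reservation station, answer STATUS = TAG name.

  c1: issue MUL r4<-Mul1  regs: r0:8,r1:9,r2:3,r3:1,r4:Mul1,r5:4
  c2: issue ADD r0<-Add1  regs: r0:Add1,r1:9,r2:3,r3:1,r4:Mul1,r5:4
  c3: issue SUB r3<-Add2  regs: r0:Add1,r1:9,r2:3,r3:Add2,r4:Mul1,r5:4
  c4: issue MUL r3<-Mul2  regs: r0:Add1,r1:9,r2:3,r3:Mul2,r4:Mul1,r5:4
  c5: CDB Add2=-8; issue SUB r4<-Add2  regs: r0:Add1,r1:9,r2:3,r3:Mul2,r4:Add2,r5:4
  c6: CDB Mul1=36; issue SUB r3<-Add3  regs: r0:Add1,r1:9,r2:3,r3:Add3,r4:Add2,r5:4
  c7: -  regs: r0:Add1,r1:9,r2:3,r3:Add3,r4:Add2,r5:4
  c8: CDB Add1=40  regs: r0:40,r1:9,r2:3,r3:Add3,r4:Add2,r5:4
  c9: -  regs: r0:40,r1:9,r2:3,r3:Add3,r4:Add2,r5:4
  c10: -  regs: r0:40,r1:9,r2:3,r3:Add3,r4:Add2,r5:4
  c11: -  regs: r0:40,r1:9,r2:3,r3:Add3,r4:Add2,r5:4
  c12: -  regs: r0:40,r1:9,r2:3,r3:Add3,r4:Add2,r5:4

STATUS = TAG Add3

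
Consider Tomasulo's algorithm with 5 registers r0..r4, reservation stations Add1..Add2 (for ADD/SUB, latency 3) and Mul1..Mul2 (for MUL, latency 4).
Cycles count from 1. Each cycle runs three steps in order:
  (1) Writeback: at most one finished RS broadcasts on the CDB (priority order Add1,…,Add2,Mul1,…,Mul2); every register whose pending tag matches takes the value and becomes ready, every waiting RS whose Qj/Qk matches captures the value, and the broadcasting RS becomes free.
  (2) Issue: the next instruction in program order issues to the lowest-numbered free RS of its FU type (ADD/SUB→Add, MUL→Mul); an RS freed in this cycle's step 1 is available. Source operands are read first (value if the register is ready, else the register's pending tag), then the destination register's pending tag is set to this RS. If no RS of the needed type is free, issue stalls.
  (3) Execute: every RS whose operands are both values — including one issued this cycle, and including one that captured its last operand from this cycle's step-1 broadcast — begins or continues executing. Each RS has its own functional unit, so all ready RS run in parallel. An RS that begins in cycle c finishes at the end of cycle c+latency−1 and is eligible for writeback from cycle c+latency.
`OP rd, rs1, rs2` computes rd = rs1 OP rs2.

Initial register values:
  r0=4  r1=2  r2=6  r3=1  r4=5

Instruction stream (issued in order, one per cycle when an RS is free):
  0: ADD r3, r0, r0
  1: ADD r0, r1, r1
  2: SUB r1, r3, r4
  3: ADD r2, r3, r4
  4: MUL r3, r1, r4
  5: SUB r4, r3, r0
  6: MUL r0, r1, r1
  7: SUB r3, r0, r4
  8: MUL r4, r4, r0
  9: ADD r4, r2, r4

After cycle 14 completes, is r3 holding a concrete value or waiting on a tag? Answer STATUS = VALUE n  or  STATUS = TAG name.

cycle 1: issue ADD r3<-Add1 // r0:4,r1:2,r2:6,r3:Add1,r4:5
cycle 2: issue ADD r0<-Add2 // r0:Add2,r1:2,r2:6,r3:Add1,r4:5
cycle 3: stall // r0:Add2,r1:2,r2:6,r3:Add1,r4:5
cycle 4: CDB Add1=8; issue SUB r1<-Add1 // r0:Add2,r1:Add1,r2:6,r3:8,r4:5
cycle 5: CDB Add2=4; issue ADD r2<-Add2 // r0:4,r1:Add1,r2:Add2,r3:8,r4:5
cycle 6: issue MUL r3<-Mul1 // r0:4,r1:Add1,r2:Add2,r3:Mul1,r4:5
cycle 7: CDB Add1=3; issue SUB r4<-Add1 // r0:4,r1:3,r2:Add2,r3:Mul1,r4:Add1
cycle 8: CDB Add2=13; issue MUL r0<-Mul2 // r0:Mul2,r1:3,r2:13,r3:Mul1,r4:Add1
cycle 9: issue SUB r3<-Add2 // r0:Mul2,r1:3,r2:13,r3:Add2,r4:Add1
cycle 10: stall // r0:Mul2,r1:3,r2:13,r3:Add2,r4:Add1
cycle 11: CDB Mul1=15; issue MUL r4<-Mul1 // r0:Mul2,r1:3,r2:13,r3:Add2,r4:Mul1
cycle 12: CDB Mul2=9; stall // r0:9,r1:3,r2:13,r3:Add2,r4:Mul1
cycle 13: stall // r0:9,r1:3,r2:13,r3:Add2,r4:Mul1
cycle 14: CDB Add1=11; issue ADD r4<-Add1 // r0:9,r1:3,r2:13,r3:Add2,r4:Add1

STATUS = TAG Add2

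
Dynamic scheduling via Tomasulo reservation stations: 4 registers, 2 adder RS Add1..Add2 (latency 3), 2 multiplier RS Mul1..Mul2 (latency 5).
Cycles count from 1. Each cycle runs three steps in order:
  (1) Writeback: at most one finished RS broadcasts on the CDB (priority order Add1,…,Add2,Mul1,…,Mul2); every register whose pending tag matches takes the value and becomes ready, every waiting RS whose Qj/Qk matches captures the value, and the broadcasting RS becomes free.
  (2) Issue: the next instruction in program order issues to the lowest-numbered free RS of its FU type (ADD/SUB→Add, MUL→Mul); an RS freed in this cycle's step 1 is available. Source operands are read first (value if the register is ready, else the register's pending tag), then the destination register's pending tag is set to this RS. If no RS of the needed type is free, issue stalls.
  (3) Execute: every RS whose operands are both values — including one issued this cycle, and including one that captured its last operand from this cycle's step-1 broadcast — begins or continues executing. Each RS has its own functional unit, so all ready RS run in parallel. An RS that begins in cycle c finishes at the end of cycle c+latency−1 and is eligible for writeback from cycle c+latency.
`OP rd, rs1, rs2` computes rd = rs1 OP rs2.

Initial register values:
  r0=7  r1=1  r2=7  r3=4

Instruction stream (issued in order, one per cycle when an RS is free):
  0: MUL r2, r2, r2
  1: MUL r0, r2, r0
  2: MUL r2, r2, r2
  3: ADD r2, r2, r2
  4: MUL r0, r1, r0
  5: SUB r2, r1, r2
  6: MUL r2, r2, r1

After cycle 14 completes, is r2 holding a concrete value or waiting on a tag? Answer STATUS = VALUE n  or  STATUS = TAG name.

  c1: issue MUL r2<-Mul1  regs: r0:7,r1:1,r2:Mul1,r3:4
  c2: issue MUL r0<-Mul2  regs: r0:Mul2,r1:1,r2:Mul1,r3:4
  c3: stall  regs: r0:Mul2,r1:1,r2:Mul1,r3:4
  c4: stall  regs: r0:Mul2,r1:1,r2:Mul1,r3:4
  c5: stall  regs: r0:Mul2,r1:1,r2:Mul1,r3:4
  c6: CDB Mul1=49; issue MUL r2<-Mul1  regs: r0:Mul2,r1:1,r2:Mul1,r3:4
  c7: issue ADD r2<-Add1  regs: r0:Mul2,r1:1,r2:Add1,r3:4
  c8: stall  regs: r0:Mul2,r1:1,r2:Add1,r3:4
  c9: stall  regs: r0:Mul2,r1:1,r2:Add1,r3:4
  c10: stall  regs: r0:Mul2,r1:1,r2:Add1,r3:4
  c11: CDB Mul1=2401; issue MUL r0<-Mul1  regs: r0:Mul1,r1:1,r2:Add1,r3:4
  c12: CDB Mul2=343; issue SUB r2<-Add2  regs: r0:Mul1,r1:1,r2:Add2,r3:4
  c13: issue MUL r2<-Mul2  regs: r0:Mul1,r1:1,r2:Mul2,r3:4
  c14: CDB Add1=4802  regs: r0:Mul1,r1:1,r2:Mul2,r3:4

STATUS = TAG Mul2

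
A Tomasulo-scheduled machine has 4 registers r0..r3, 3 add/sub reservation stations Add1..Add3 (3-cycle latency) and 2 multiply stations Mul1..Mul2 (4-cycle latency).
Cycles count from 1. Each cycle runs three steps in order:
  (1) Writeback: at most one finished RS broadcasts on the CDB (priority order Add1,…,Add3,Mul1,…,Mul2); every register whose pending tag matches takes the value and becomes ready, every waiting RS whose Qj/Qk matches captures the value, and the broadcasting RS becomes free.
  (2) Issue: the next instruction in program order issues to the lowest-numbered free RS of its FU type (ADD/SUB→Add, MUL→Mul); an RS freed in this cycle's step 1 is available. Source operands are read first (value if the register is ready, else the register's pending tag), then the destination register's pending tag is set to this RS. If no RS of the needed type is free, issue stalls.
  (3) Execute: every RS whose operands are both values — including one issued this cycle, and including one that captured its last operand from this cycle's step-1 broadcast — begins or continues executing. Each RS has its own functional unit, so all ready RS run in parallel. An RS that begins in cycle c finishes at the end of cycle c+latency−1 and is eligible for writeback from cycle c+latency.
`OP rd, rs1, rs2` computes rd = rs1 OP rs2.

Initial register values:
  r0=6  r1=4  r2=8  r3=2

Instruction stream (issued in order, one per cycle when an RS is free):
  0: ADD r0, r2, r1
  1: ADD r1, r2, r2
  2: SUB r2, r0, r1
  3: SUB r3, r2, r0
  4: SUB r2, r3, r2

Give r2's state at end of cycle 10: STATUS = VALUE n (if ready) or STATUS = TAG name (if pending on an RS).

cycle 1: issue ADD r0<-Add1 // r0:Add1,r1:4,r2:8,r3:2
cycle 2: issue ADD r1<-Add2 // r0:Add1,r1:Add2,r2:8,r3:2
cycle 3: issue SUB r2<-Add3 // r0:Add1,r1:Add2,r2:Add3,r3:2
cycle 4: CDB Add1=12; issue SUB r3<-Add1 // r0:12,r1:Add2,r2:Add3,r3:Add1
cycle 5: CDB Add2=16; issue SUB r2<-Add2 // r0:12,r1:16,r2:Add2,r3:Add1
cycle 6: - // r0:12,r1:16,r2:Add2,r3:Add1
cycle 7: - // r0:12,r1:16,r2:Add2,r3:Add1
cycle 8: CDB Add3=-4 // r0:12,r1:16,r2:Add2,r3:Add1
cycle 9: - // r0:12,r1:16,r2:Add2,r3:Add1
cycle 10: - // r0:12,r1:16,r2:Add2,r3:Add1

STATUS = TAG Add2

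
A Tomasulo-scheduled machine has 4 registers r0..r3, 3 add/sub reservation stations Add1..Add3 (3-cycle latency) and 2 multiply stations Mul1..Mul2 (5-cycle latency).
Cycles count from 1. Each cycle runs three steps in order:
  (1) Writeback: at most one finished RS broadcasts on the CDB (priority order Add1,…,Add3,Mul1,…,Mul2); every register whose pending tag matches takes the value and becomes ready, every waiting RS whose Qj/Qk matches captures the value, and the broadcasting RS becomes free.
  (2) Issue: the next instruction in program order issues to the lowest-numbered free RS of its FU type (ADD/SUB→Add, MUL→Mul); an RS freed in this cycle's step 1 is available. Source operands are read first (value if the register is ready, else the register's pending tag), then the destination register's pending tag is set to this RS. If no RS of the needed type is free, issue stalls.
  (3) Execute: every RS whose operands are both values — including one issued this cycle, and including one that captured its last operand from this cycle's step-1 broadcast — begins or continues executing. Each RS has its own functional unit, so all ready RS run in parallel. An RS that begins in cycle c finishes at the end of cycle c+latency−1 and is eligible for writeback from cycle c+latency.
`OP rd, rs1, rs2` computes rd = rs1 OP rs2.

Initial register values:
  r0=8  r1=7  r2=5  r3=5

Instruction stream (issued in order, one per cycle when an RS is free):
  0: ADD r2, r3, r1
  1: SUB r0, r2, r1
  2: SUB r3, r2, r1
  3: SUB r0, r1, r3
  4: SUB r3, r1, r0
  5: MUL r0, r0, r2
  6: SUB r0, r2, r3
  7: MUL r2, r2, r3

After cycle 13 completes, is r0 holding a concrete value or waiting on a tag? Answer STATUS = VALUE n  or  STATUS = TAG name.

cycle 1: issue ADD r2<-Add1 // r0:8,r1:7,r2:Add1,r3:5
cycle 2: issue SUB r0<-Add2 // r0:Add2,r1:7,r2:Add1,r3:5
cycle 3: issue SUB r3<-Add3 // r0:Add2,r1:7,r2:Add1,r3:Add3
cycle 4: CDB Add1=12; issue SUB r0<-Add1 // r0:Add1,r1:7,r2:12,r3:Add3
cycle 5: stall // r0:Add1,r1:7,r2:12,r3:Add3
cycle 6: stall // r0:Add1,r1:7,r2:12,r3:Add3
cycle 7: CDB Add2=5; issue SUB r3<-Add2 // r0:Add1,r1:7,r2:12,r3:Add2
cycle 8: CDB Add3=5; issue MUL r0<-Mul1 // r0:Mul1,r1:7,r2:12,r3:Add2
cycle 9: issue SUB r0<-Add3 // r0:Add3,r1:7,r2:12,r3:Add2
cycle 10: issue MUL r2<-Mul2 // r0:Add3,r1:7,r2:Mul2,r3:Add2
cycle 11: CDB Add1=2 // r0:Add3,r1:7,r2:Mul2,r3:Add2
cycle 12: - // r0:Add3,r1:7,r2:Mul2,r3:Add2
cycle 13: - // r0:Add3,r1:7,r2:Mul2,r3:Add2

STATUS = TAG Add3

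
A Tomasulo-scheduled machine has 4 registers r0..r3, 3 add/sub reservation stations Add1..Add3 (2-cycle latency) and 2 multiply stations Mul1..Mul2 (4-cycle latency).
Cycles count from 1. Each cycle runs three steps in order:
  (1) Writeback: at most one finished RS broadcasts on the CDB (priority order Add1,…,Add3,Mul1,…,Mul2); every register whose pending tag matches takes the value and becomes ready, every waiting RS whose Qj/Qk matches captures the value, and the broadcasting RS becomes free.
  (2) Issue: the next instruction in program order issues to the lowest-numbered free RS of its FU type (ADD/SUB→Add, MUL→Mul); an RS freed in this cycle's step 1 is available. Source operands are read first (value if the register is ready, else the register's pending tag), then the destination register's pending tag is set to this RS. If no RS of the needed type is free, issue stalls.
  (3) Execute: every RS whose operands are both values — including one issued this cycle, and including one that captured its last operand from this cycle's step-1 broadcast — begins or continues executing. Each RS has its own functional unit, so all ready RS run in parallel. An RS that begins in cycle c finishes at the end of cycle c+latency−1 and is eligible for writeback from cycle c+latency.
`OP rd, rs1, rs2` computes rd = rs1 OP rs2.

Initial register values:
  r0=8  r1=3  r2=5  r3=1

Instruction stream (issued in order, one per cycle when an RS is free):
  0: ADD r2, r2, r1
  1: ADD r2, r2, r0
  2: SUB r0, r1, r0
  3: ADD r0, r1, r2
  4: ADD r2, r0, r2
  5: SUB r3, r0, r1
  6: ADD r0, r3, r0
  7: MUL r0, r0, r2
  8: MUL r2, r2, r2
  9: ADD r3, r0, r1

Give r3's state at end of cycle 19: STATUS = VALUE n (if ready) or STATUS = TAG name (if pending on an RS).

  c1: issue ADD r2<-Add1  regs: r0:8,r1:3,r2:Add1,r3:1
  c2: issue ADD r2<-Add2  regs: r0:8,r1:3,r2:Add2,r3:1
  c3: CDB Add1=8; issue SUB r0<-Add1  regs: r0:Add1,r1:3,r2:Add2,r3:1
  c4: issue ADD r0<-Add3  regs: r0:Add3,r1:3,r2:Add2,r3:1
  c5: CDB Add1=-5; issue ADD r2<-Add1  regs: r0:Add3,r1:3,r2:Add1,r3:1
  c6: CDB Add2=16; issue SUB r3<-Add2  regs: r0:Add3,r1:3,r2:Add1,r3:Add2
  c7: stall  regs: r0:Add3,r1:3,r2:Add1,r3:Add2
  c8: CDB Add3=19; issue ADD r0<-Add3  regs: r0:Add3,r1:3,r2:Add1,r3:Add2
  c9: issue MUL r0<-Mul1  regs: r0:Mul1,r1:3,r2:Add1,r3:Add2
  c10: CDB Add1=35; issue MUL r2<-Mul2  regs: r0:Mul1,r1:3,r2:Mul2,r3:Add2
  c11: CDB Add2=16; issue ADD r3<-Add1  regs: r0:Mul1,r1:3,r2:Mul2,r3:Add1
  c12: -  regs: r0:Mul1,r1:3,r2:Mul2,r3:Add1
  c13: CDB Add3=35  regs: r0:Mul1,r1:3,r2:Mul2,r3:Add1
  c14: CDB Mul2=1225  regs: r0:Mul1,r1:3,r2:1225,r3:Add1
  c15: -  regs: r0:Mul1,r1:3,r2:1225,r3:Add1
  c16: -  regs: r0:Mul1,r1:3,r2:1225,r3:Add1
  c17: CDB Mul1=1225  regs: r0:1225,r1:3,r2:1225,r3:Add1
  c18: -  regs: r0:1225,r1:3,r2:1225,r3:Add1
  c19: CDB Add1=1228  regs: r0:1225,r1:3,r2:1225,r3:1228

STATUS = VALUE 1228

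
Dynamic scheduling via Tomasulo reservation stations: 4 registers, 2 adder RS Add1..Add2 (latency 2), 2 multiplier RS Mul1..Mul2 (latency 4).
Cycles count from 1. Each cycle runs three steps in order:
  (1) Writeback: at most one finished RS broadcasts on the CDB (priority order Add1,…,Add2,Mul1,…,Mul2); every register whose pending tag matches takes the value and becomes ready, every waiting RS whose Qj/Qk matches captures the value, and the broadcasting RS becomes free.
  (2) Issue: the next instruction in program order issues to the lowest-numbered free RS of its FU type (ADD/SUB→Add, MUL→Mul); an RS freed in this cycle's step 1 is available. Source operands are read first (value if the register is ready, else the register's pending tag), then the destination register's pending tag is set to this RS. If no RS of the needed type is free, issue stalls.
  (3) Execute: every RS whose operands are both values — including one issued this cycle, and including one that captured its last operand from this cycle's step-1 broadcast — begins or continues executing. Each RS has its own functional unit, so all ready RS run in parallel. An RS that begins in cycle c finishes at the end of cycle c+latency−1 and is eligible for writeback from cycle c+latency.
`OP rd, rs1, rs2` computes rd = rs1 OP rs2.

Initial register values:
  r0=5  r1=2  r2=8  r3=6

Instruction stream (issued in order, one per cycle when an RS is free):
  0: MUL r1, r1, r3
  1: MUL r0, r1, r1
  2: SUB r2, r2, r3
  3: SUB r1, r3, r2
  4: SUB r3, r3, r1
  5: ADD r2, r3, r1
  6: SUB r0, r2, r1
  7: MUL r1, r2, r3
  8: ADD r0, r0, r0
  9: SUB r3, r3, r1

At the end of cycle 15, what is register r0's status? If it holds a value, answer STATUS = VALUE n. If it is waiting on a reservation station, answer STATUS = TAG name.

cycle 1: issue MUL r1<-Mul1 // r0:5,r1:Mul1,r2:8,r3:6
cycle 2: issue MUL r0<-Mul2 // r0:Mul2,r1:Mul1,r2:8,r3:6
cycle 3: issue SUB r2<-Add1 // r0:Mul2,r1:Mul1,r2:Add1,r3:6
cycle 4: issue SUB r1<-Add2 // r0:Mul2,r1:Add2,r2:Add1,r3:6
cycle 5: CDB Add1=2; issue SUB r3<-Add1 // r0:Mul2,r1:Add2,r2:2,r3:Add1
cycle 6: CDB Mul1=12; stall // r0:Mul2,r1:Add2,r2:2,r3:Add1
cycle 7: CDB Add2=4; issue ADD r2<-Add2 // r0:Mul2,r1:4,r2:Add2,r3:Add1
cycle 8: stall // r0:Mul2,r1:4,r2:Add2,r3:Add1
cycle 9: CDB Add1=2; issue SUB r0<-Add1 // r0:Add1,r1:4,r2:Add2,r3:2
cycle 10: CDB Mul2=144; issue MUL r1<-Mul1 // r0:Add1,r1:Mul1,r2:Add2,r3:2
cycle 11: CDB Add2=6; issue ADD r0<-Add2 // r0:Add2,r1:Mul1,r2:6,r3:2
cycle 12: stall // r0:Add2,r1:Mul1,r2:6,r3:2
cycle 13: CDB Add1=2; issue SUB r3<-Add1 // r0:Add2,r1:Mul1,r2:6,r3:Add1
cycle 14: - // r0:Add2,r1:Mul1,r2:6,r3:Add1
cycle 15: CDB Add2=4 // r0:4,r1:Mul1,r2:6,r3:Add1

STATUS = VALUE 4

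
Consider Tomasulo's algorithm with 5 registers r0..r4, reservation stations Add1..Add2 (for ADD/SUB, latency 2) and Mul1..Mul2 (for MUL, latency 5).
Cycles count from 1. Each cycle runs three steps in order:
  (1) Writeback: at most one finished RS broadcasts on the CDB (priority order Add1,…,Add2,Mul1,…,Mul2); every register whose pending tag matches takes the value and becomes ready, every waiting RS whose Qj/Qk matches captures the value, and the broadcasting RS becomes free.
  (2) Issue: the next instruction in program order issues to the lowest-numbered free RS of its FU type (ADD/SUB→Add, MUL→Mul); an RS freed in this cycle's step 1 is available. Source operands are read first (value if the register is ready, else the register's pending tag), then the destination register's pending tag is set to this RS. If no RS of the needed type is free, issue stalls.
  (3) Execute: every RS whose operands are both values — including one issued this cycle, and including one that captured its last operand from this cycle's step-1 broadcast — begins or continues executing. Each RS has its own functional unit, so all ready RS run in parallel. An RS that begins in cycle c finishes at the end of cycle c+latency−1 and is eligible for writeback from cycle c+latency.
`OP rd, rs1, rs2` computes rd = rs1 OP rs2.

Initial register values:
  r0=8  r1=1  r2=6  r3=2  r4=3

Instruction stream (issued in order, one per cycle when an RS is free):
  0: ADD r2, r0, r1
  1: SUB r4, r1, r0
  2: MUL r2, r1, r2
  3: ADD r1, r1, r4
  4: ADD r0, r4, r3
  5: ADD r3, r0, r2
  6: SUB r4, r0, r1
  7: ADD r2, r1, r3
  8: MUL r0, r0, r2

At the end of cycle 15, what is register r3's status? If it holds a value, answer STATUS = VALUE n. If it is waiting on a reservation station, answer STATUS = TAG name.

  c1: issue ADD r2<-Add1  regs: r0:8,r1:1,r2:Add1,r3:2,r4:3
  c2: issue SUB r4<-Add2  regs: r0:8,r1:1,r2:Add1,r3:2,r4:Add2
  c3: CDB Add1=9; issue MUL r2<-Mul1  regs: r0:8,r1:1,r2:Mul1,r3:2,r4:Add2
  c4: CDB Add2=-7; issue ADD r1<-Add1  regs: r0:8,r1:Add1,r2:Mul1,r3:2,r4:-7
  c5: issue ADD r0<-Add2  regs: r0:Add2,r1:Add1,r2:Mul1,r3:2,r4:-7
  c6: CDB Add1=-6; issue ADD r3<-Add1  regs: r0:Add2,r1:-6,r2:Mul1,r3:Add1,r4:-7
  c7: CDB Add2=-5; issue SUB r4<-Add2  regs: r0:-5,r1:-6,r2:Mul1,r3:Add1,r4:Add2
  c8: CDB Mul1=9; stall  regs: r0:-5,r1:-6,r2:9,r3:Add1,r4:Add2
  c9: CDB Add2=1; issue ADD r2<-Add2  regs: r0:-5,r1:-6,r2:Add2,r3:Add1,r4:1
  c10: CDB Add1=4; issue MUL r0<-Mul1  regs: r0:Mul1,r1:-6,r2:Add2,r3:4,r4:1
  c11: -  regs: r0:Mul1,r1:-6,r2:Add2,r3:4,r4:1
  c12: CDB Add2=-2  regs: r0:Mul1,r1:-6,r2:-2,r3:4,r4:1
  c13: -  regs: r0:Mul1,r1:-6,r2:-2,r3:4,r4:1
  c14: -  regs: r0:Mul1,r1:-6,r2:-2,r3:4,r4:1
  c15: -  regs: r0:Mul1,r1:-6,r2:-2,r3:4,r4:1

STATUS = VALUE 4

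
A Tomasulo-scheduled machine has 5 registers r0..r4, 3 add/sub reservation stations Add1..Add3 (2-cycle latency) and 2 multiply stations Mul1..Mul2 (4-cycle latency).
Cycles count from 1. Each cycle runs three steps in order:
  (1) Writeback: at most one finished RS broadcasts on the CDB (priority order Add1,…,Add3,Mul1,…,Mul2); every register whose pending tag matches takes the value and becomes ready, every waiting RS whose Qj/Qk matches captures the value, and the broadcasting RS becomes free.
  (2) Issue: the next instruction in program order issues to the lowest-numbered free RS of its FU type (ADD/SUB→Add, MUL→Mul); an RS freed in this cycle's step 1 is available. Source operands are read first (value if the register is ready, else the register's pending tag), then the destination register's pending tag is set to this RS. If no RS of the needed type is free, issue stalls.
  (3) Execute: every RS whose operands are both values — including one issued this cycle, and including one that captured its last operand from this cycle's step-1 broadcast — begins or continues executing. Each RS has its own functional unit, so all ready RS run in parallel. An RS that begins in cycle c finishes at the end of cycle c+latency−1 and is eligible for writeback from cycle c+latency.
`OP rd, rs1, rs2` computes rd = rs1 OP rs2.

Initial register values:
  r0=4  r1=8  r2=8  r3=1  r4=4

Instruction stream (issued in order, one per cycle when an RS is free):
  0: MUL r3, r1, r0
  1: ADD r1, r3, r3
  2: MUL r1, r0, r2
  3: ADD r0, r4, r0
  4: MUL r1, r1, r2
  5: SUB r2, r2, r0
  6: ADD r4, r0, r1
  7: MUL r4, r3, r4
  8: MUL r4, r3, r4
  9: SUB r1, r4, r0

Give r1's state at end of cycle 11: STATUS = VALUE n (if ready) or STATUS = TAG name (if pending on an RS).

STATUS = TAG Mul1

c1: issue MUL r3<-Mul1 | r0:4,r1:8,r2:8,r3:Mul1,r4:4
c2: issue ADD r1<-Add1 | r0:4,r1:Add1,r2:8,r3:Mul1,r4:4
c3: issue MUL r1<-Mul2 | r0:4,r1:Mul2,r2:8,r3:Mul1,r4:4
c4: issue ADD r0<-Add2 | r0:Add2,r1:Mul2,r2:8,r3:Mul1,r4:4
c5: CDB Mul1=32; issue MUL r1<-Mul1 | r0:Add2,r1:Mul1,r2:8,r3:32,r4:4
c6: CDB Add2=8; issue SUB r2<-Add2 | r0:8,r1:Mul1,r2:Add2,r3:32,r4:4
c7: CDB Add1=64; issue ADD r4<-Add1 | r0:8,r1:Mul1,r2:Add2,r3:32,r4:Add1
c8: CDB Add2=0; stall | r0:8,r1:Mul1,r2:0,r3:32,r4:Add1
c9: CDB Mul2=32; issue MUL r4<-Mul2 | r0:8,r1:Mul1,r2:0,r3:32,r4:Mul2
c10: stall | r0:8,r1:Mul1,r2:0,r3:32,r4:Mul2
c11: stall | r0:8,r1:Mul1,r2:0,r3:32,r4:Mul2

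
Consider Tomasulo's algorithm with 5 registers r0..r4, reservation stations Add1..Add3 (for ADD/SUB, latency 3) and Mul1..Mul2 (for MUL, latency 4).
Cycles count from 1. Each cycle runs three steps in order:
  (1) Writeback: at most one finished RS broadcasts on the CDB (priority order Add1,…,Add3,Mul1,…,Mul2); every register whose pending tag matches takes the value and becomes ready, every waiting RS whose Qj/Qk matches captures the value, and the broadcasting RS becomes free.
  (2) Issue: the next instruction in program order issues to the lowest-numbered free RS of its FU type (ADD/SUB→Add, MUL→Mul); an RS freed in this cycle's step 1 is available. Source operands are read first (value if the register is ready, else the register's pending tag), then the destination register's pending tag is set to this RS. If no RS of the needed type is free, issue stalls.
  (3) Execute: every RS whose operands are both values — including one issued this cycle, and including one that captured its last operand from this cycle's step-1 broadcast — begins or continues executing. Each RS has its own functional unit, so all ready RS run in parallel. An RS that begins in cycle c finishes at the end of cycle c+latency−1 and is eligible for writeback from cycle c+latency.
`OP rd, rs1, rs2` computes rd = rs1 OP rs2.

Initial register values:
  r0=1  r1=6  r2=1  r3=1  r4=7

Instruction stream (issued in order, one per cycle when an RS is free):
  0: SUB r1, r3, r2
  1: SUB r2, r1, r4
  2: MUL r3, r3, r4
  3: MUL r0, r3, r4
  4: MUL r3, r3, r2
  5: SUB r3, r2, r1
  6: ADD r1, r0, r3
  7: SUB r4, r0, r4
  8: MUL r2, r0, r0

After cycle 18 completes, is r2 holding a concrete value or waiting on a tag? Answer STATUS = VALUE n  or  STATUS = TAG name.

c1: issue SUB r1<-Add1 | r0:1,r1:Add1,r2:1,r3:1,r4:7
c2: issue SUB r2<-Add2 | r0:1,r1:Add1,r2:Add2,r3:1,r4:7
c3: issue MUL r3<-Mul1 | r0:1,r1:Add1,r2:Add2,r3:Mul1,r4:7
c4: CDB Add1=0; issue MUL r0<-Mul2 | r0:Mul2,r1:0,r2:Add2,r3:Mul1,r4:7
c5: stall | r0:Mul2,r1:0,r2:Add2,r3:Mul1,r4:7
c6: stall | r0:Mul2,r1:0,r2:Add2,r3:Mul1,r4:7
c7: CDB Add2=-7; stall | r0:Mul2,r1:0,r2:-7,r3:Mul1,r4:7
c8: CDB Mul1=7; issue MUL r3<-Mul1 | r0:Mul2,r1:0,r2:-7,r3:Mul1,r4:7
c9: issue SUB r3<-Add1 | r0:Mul2,r1:0,r2:-7,r3:Add1,r4:7
c10: issue ADD r1<-Add2 | r0:Mul2,r1:Add2,r2:-7,r3:Add1,r4:7
c11: issue SUB r4<-Add3 | r0:Mul2,r1:Add2,r2:-7,r3:Add1,r4:Add3
c12: CDB Add1=-7; stall | r0:Mul2,r1:Add2,r2:-7,r3:-7,r4:Add3
c13: CDB Mul1=-49; issue MUL r2<-Mul1 | r0:Mul2,r1:Add2,r2:Mul1,r3:-7,r4:Add3
c14: CDB Mul2=49 | r0:49,r1:Add2,r2:Mul1,r3:-7,r4:Add3
c15: - | r0:49,r1:Add2,r2:Mul1,r3:-7,r4:Add3
c16: - | r0:49,r1:Add2,r2:Mul1,r3:-7,r4:Add3
c17: CDB Add2=42 | r0:49,r1:42,r2:Mul1,r3:-7,r4:Add3
c18: CDB Add3=42 | r0:49,r1:42,r2:Mul1,r3:-7,r4:42

STATUS = TAG Mul1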